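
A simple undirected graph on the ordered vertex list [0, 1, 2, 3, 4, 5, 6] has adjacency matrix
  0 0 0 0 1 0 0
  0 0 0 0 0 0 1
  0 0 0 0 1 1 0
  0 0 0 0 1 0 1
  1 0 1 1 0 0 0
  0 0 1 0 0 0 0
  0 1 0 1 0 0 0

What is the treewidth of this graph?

1

A width-1 tree decomposition is:
Bags: B1 = {3, 4}  B2 = {0, 4}  B3 = {2, 4}  B4 = {3, 6}  B5 = {1, 6}  B6 = {2, 5}
Tree: B1–B2, B1–B3, B1–B4, B4–B5, B3–B6
The largest bag has 2 vertices, giving width 1; this decomposition certifies tw(G) ≤ 1. Any graph with an edge has treewidth ≥ 1, and G has the edge 3–4. Combining the bounds, tw(G) = 1.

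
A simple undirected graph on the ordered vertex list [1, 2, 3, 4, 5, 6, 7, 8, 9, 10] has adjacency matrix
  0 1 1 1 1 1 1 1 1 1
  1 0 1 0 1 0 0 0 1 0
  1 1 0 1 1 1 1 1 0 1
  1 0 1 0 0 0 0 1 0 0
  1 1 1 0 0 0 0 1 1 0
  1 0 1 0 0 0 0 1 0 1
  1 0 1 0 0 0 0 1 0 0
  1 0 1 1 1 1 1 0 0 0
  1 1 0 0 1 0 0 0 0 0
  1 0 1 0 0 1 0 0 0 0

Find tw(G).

3

A width-3 tree decomposition is:
Bags: B1 = {1, 2, 3, 5}  B2 = {1, 2, 5, 9}  B3 = {1, 3, 5, 8}  B4 = {1, 3, 6, 8}  B5 = {1, 3, 6, 10}  B6 = {1, 3, 4, 8}  B7 = {1, 3, 7, 8}
Tree: B1–B2, B1–B3, B3–B4, B4–B5, B3–B6, B3–B7
The largest bag has 4 vertices, giving width 3; this decomposition certifies tw(G) ≤ 3. For the lower bound, the 4 vertices {1, 2, 5, 9} are pairwise adjacent, and any tree decomposition puts a clique entirely inside one bag — forcing width ≥ 3. Therefore the treewidth is 3.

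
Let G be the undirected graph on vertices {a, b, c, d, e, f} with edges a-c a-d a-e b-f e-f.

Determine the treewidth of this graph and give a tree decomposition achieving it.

Treewidth 1.
Bags: B1 = {a, c}  B2 = {a, e}  B3 = {e, f}  B4 = {a, d}  B5 = {b, f}
Tree: B1–B2, B2–B3, B1–B4, B3–B5

Every bag has size at most 2, so the width is 2 − 1 = 1 and tw(G) ≤ 1. G has an edge, so its treewidth is at least 1. The upper and lower bounds meet at 1, so that is the treewidth.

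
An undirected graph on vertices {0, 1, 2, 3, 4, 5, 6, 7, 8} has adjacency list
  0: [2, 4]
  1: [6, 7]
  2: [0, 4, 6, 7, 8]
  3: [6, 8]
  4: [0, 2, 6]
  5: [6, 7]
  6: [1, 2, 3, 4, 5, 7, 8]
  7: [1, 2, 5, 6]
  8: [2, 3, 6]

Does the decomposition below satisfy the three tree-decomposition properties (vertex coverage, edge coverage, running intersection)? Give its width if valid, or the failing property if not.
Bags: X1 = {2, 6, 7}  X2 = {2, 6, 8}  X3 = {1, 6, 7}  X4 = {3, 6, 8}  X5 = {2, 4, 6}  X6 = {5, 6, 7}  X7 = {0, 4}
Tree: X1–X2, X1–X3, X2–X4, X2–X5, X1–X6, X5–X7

A tree decomposition must satisfy three properties: every vertex lies in some bag; for every edge, both endpoints lie together in some bag; and for every vertex, the bags containing it form a connected subtree. Here edge (2,0) lies in no bag, so the decomposition is invalid.

No — edge (2,0) lies in no bag.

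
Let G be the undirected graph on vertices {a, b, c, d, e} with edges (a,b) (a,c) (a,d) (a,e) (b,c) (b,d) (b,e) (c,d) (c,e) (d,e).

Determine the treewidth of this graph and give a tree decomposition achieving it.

Treewidth 4.
One optimal decomposition is:
Bags: B1 = {a, b, c, d, e}
Tree: (single bag)

A single bag containing all 5 vertices is trivially a valid decomposition of width 4. For the lower bound, the 5 vertices {a, b, c, d, e} are pairwise adjacent, and any tree decomposition puts a clique entirely inside one bag — forcing width ≥ 4. Hence tw(G) = 4 exactly.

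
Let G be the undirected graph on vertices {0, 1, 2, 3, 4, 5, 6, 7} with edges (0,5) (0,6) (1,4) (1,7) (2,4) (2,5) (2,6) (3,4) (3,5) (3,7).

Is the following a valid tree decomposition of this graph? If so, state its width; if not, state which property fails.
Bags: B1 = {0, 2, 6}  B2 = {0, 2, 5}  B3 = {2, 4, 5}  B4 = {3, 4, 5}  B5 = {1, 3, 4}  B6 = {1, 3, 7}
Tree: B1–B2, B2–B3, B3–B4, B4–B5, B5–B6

Checking the three conditions: (i) the bags cover all of {0, 1, 2, 3, 4, 5, 6, 7}; (ii) for each edge, some bag contains both endpoints; (iii) the bags containing any fixed vertex form a subtree. All hold, so the decomposition is valid with width 3 − 1 = 2.

Yes; width 2.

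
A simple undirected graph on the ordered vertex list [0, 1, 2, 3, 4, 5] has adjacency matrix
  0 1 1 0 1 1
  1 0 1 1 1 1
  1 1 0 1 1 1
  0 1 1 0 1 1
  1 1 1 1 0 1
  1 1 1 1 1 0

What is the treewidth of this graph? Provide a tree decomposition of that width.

Treewidth 4.
One such decomposition:
Bags: B1 = {1, 2, 3, 4, 5}  B2 = {0, 1, 2, 4, 5}
Tree: B1–B2

Every bag has size at most 5, so the width is 5 − 1 = 4 and tw(G) ≤ 4. Conversely, {0, 1, 2, 4, 5} is a clique of size 5, and the vertices of any clique must share a bag in every tree decomposition; so some bag has ≥ 5 vertices and tw(G) ≥ 4. Therefore the treewidth is 4.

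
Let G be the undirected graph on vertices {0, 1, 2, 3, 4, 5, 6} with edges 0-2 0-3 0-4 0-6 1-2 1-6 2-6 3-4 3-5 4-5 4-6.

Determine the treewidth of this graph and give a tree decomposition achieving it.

Every bag has size at most 3, so the width is 3 − 1 = 2 and tw(G) ≤ 2. On the other hand G contains the 3-clique {0, 2, 6}. A clique must lie in a single bag of any decomposition, so no decomposition can have width below 2. Hence tw(G) = 2 exactly.

Treewidth 2.
One such decomposition:
Bags: B1 = {0, 2, 6}  B2 = {1, 2, 6}  B3 = {0, 4, 6}  B4 = {0, 3, 4}  B5 = {3, 4, 5}
Tree: B1–B2, B1–B3, B3–B4, B4–B5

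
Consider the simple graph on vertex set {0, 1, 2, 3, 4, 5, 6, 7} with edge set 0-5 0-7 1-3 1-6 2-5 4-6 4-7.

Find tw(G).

A width-1 tree decomposition is:
Bags: B1 = {1, 3}  B2 = {1, 6}  B3 = {4, 6}  B4 = {4, 7}  B5 = {0, 7}  B6 = {0, 5}  B7 = {2, 5}
Tree: B1–B2, B2–B3, B3–B4, B4–B5, B5–B6, B6–B7
Each bag holds 2 vertices, so the decomposition has width 1, which upper-bounds the treewidth. Since G has at least one edge (e.g. 3–1), it is not an edgeless graph, so tw(G) ≥ 1. Therefore the treewidth is 1.

1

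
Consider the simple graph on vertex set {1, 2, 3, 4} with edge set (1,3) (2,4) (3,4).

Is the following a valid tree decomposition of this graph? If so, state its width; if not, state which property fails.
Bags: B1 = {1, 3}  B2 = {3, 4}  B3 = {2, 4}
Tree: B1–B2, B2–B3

Vertex coverage: the bags together contain {1, 2, 3, 4}, the full vertex set. Edge coverage: each edge of G has both endpoints in at least one bag. Running intersection: for every vertex, the bags containing it form a connected subtree. All three properties hold, so this is a valid tree decomposition of width max|bag| − 1 = 1, and hence tw(G) ≤ 1.

Yes; width 1.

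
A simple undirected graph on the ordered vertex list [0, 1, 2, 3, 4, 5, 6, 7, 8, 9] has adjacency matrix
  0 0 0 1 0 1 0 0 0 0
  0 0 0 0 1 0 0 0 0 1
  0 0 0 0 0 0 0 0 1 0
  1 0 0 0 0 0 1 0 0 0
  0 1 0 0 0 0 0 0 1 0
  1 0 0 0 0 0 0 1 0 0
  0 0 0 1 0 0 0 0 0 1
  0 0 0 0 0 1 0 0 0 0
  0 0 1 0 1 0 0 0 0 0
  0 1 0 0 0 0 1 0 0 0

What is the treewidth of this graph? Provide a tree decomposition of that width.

Treewidth 1.
One such decomposition:
Bags: B1 = {5, 7}  B2 = {0, 5}  B3 = {0, 3}  B4 = {3, 6}  B5 = {6, 9}  B6 = {1, 9}  B7 = {1, 4}  B8 = {4, 8}  B9 = {2, 8}
Tree: B1–B2, B2–B3, B3–B4, B4–B5, B5–B6, B6–B7, B7–B8, B8–B9

The largest bag has 2 vertices, giving width 1; this decomposition certifies tw(G) ≤ 1. Since G has at least one edge (e.g. 7–5), it is not an edgeless graph, so tw(G) ≥ 1. Therefore the treewidth is 1.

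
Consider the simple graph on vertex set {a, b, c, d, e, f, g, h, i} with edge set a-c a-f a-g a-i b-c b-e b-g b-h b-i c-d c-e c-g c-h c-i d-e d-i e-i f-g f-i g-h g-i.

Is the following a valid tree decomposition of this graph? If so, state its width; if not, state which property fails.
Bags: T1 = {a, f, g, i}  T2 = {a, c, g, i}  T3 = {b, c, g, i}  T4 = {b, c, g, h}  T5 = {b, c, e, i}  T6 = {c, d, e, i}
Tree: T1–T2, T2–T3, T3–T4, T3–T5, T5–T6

Yes; width 3.

Every vertex of G appears in some bag (union = {a, b, c, d, e, f, g, h, i}); every edge is covered by a bag; and for each vertex v the set of bags containing v is connected in the bag tree. The decomposition is therefore valid. The largest bag has 4 vertices, so the width is 3.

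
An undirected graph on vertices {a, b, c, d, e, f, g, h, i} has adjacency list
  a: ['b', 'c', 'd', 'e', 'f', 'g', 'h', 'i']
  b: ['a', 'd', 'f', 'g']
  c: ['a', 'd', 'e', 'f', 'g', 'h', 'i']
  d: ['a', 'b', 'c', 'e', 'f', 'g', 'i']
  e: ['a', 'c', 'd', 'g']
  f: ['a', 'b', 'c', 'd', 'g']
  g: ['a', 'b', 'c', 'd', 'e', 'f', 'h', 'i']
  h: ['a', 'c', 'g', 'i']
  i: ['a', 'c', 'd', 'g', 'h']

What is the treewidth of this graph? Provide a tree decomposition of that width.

Treewidth 4.
One such decomposition:
Bags: B1 = {a, c, d, f, g}  B2 = {a, c, d, g, i}  B3 = {a, b, d, f, g}  B4 = {a, c, d, e, g}  B5 = {a, c, g, h, i}
Tree: B1–B2, B1–B3, B2–B4, B2–B5

Every bag has size at most 5, so the width is 5 − 1 = 4 and tw(G) ≤ 4. For the lower bound, the 5 vertices {a, c, d, e, g} are pairwise adjacent, and any tree decomposition puts a clique entirely inside one bag — forcing width ≥ 4. Therefore the treewidth is 4.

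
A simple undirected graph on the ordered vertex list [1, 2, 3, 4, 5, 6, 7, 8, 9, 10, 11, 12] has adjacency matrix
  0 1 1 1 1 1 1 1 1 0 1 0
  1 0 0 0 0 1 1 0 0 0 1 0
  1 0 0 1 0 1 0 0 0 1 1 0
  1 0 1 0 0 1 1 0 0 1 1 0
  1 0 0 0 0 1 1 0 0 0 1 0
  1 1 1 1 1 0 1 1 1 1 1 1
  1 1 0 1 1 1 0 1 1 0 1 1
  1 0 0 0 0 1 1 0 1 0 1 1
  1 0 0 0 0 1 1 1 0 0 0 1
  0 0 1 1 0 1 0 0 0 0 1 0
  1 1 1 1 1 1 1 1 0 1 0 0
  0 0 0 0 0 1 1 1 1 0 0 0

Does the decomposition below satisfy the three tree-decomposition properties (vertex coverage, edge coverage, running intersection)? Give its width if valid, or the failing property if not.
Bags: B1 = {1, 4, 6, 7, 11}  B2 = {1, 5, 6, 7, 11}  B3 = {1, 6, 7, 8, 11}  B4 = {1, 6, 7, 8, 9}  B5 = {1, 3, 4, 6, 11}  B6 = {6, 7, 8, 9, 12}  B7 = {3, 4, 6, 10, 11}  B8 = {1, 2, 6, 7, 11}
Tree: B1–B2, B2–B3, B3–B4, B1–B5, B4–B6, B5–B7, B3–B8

Yes; width 4.

Checking the three conditions: (i) the bags cover all of {1, 2, 3, 4, 5, 6, 7, 8, 9, 10, 11, 12}; (ii) for each edge, some bag contains both endpoints; (iii) the bags containing any fixed vertex form a subtree. All hold, so the decomposition is valid with width 5 − 1 = 4.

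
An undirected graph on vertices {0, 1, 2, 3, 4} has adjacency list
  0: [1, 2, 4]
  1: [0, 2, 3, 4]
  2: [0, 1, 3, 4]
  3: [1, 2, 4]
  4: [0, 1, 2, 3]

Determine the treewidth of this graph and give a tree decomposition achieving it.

Every bag has size at most 4, so the width is 4 − 1 = 3 and tw(G) ≤ 3. On the other hand G contains the 4-clique {0, 1, 2, 4}. A clique must lie in a single bag of any decomposition, so no decomposition can have width below 3. The upper and lower bounds meet at 3, so that is the treewidth.

Treewidth 3.
One optimal decomposition is:
Bags: B1 = {0, 1, 2, 4}  B2 = {1, 2, 3, 4}
Tree: B1–B2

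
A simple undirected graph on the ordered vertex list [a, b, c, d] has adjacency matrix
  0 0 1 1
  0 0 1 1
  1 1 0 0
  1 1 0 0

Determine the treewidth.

A width-2 tree decomposition is:
Bags: B1 = {a, b, d}  B2 = {a, b, c}
Tree: B1–B2
The largest bag has 3 vertices, giving width 2; this decomposition certifies tw(G) ≤ 2. For the lower bound, G contains the cycle b–d–a–c–b, so G is not a forest; only forests have treewidth ≤ 1, hence tw(G) ≥ 2. Therefore the treewidth is 2.

2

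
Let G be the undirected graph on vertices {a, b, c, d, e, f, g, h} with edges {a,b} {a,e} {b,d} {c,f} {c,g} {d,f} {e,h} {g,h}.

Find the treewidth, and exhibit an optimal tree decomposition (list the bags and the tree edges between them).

Every bag has size at most 3, so the width is 3 − 1 = 2 and tw(G) ≤ 2. Since b–a–e–h–g–c–f–d–b is a cycle in G, G is not acyclic. Forests are exactly the graphs of treewidth ≤ 1, so tw(G) ≥ 2. Therefore the treewidth is 2.

Treewidth 2.
One such decomposition:
Bags: B1 = {a, b, e}  B2 = {b, e, h}  B3 = {b, g, h}  B4 = {b, c, g}  B5 = {b, c, f}  B6 = {b, d, f}
Tree: B1–B2, B2–B3, B3–B4, B4–B5, B5–B6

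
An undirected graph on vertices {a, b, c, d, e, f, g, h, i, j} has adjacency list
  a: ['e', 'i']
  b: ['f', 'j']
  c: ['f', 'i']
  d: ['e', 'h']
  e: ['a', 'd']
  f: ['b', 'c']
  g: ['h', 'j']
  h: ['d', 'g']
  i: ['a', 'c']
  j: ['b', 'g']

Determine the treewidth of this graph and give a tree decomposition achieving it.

Treewidth 2.
One optimal decomposition is:
Bags: B1 = {d, g, h}  B2 = {d, g, j}  B3 = {b, d, j}  B4 = {b, d, f}  B5 = {c, d, f}  B6 = {c, d, i}  B7 = {a, d, i}  B8 = {a, d, e}
Tree: B1–B2, B2–B3, B3–B4, B4–B5, B5–B6, B6–B7, B7–B8

Every bag has size at most 3, so the width is 3 − 1 = 2 and tw(G) ≤ 2. For the lower bound, G contains the cycle d–h–g–j–b–f–c–i–a–e–d, so G is not a forest; only forests have treewidth ≤ 1, hence tw(G) ≥ 2. Therefore the treewidth is 2.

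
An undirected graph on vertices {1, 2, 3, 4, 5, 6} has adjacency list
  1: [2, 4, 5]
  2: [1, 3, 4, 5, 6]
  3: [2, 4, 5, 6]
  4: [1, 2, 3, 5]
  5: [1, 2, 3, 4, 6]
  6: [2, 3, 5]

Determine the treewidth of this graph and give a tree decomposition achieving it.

Each bag holds 4 vertices, so the decomposition has width 3, which upper-bounds the treewidth. On the other hand G contains the 4-clique {1, 2, 4, 5}. A clique must lie in a single bag of any decomposition, so no decomposition can have width below 3. Combining the bounds, tw(G) = 3.

Treewidth 3.
Bags: B1 = {1, 2, 4, 5}  B2 = {2, 3, 4, 5}  B3 = {2, 3, 5, 6}
Tree: B1–B2, B2–B3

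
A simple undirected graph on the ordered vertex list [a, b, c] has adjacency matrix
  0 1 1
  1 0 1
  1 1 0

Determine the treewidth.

A width-2 tree decomposition is:
Bags: B1 = {a, b, c}
Tree: (single bag)
With just one bag of size 3, the width is 3 − 1 = 2, so tw(G) ≤ 2. On the other hand G contains the 3-clique {a, b, c}. A clique must lie in a single bag of any decomposition, so no decomposition can have width below 2. The upper and lower bounds meet at 2, so that is the treewidth.

2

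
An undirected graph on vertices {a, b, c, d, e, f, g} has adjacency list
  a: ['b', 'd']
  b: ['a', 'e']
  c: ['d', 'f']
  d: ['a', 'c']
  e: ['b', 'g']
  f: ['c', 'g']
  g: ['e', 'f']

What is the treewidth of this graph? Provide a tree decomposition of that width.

Treewidth 2.
One such decomposition:
Bags: B1 = {c, d, f}  B2 = {a, d, f}  B3 = {a, b, f}  B4 = {b, e, f}  B5 = {e, f, g}
Tree: B1–B2, B2–B3, B3–B4, B4–B5

Every bag has size at most 3, so the width is 3 − 1 = 2 and tw(G) ≤ 2. The edges f–c–d–a–b–e–g–f form a cycle, so G is not a tree and its treewidth is at least 2. The upper and lower bounds meet at 2, so that is the treewidth.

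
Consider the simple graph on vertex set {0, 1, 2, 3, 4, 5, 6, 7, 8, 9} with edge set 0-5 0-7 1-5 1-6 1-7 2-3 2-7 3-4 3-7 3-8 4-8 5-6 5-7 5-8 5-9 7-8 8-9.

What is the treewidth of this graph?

A width-2 tree decomposition is:
Bags: B1 = {3, 7, 8}  B2 = {5, 7, 8}  B3 = {2, 3, 7}  B4 = {3, 4, 8}  B5 = {0, 5, 7}  B6 = {1, 5, 7}  B7 = {1, 5, 6}  B8 = {5, 8, 9}
Tree: B1–B2, B1–B3, B1–B4, B2–B5, B5–B6, B6–B7, B2–B8
Each bag holds 3 vertices, so the decomposition has width 2, which upper-bounds the treewidth. For the lower bound, the 3 vertices {2, 3, 7} are pairwise adjacent, and any tree decomposition puts a clique entirely inside one bag — forcing width ≥ 2. Hence tw(G) = 2 exactly.

2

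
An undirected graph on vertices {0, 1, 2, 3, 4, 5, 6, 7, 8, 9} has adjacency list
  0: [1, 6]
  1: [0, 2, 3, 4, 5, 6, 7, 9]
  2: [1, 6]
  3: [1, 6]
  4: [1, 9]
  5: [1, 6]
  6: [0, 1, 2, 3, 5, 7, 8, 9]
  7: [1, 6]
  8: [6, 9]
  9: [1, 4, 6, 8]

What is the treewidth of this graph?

A width-2 tree decomposition is:
Bags: B1 = {0, 1, 6}  B2 = {1, 5, 6}  B3 = {1, 6, 7}  B4 = {1, 6, 9}  B5 = {6, 8, 9}  B6 = {1, 4, 9}  B7 = {1, 2, 6}  B8 = {1, 3, 6}
Tree: B1–B2, B2–B3, B1–B4, B4–B5, B4–B6, B1–B7, B3–B8
Each bag holds 3 vertices, so the decomposition has width 2, which upper-bounds the treewidth. Conversely, {6, 8, 9} is a clique of size 3, and the vertices of any clique must share a bag in every tree decomposition; so some bag has ≥ 3 vertices and tw(G) ≥ 2. The upper and lower bounds meet at 2, so that is the treewidth.

2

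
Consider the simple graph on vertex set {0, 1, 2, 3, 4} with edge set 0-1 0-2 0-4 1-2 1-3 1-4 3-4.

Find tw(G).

2

A width-2 tree decomposition is:
Bags: B1 = {0, 1, 2}  B2 = {0, 1, 4}  B3 = {1, 3, 4}
Tree: B1–B2, B2–B3
Each bag holds 3 vertices, so the decomposition has width 2, which upper-bounds the treewidth. On the other hand G contains the 3-clique {0, 1, 2}. A clique must lie in a single bag of any decomposition, so no decomposition can have width below 2. Therefore the treewidth is 2.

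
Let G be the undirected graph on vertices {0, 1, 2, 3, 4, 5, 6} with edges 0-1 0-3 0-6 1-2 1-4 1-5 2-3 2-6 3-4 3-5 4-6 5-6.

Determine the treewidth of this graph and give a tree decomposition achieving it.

The largest bag has 4 vertices, giving width 3; this decomposition certifies tw(G) ≤ 3. For the lower bound: the 4 vertex sets {1,2}, {3,4}, {6}, {5} are disjoint, each induces a connected subgraph, and every pair is joined by at least one edge of G. Contracting each set to a single vertex therefore yields K_{4} as a minor, and since treewidth is minor-monotone, tw(G) ≥ tw(K_{4}) = 3. The upper and lower bounds meet at 3, so that is the treewidth.

Treewidth 3.
One such decomposition:
Bags: B1 = {1, 2, 3, 6}  B2 = {1, 3, 4, 6}  B3 = {1, 3, 5, 6}  B4 = {0, 1, 3, 6}
Tree: B1–B2, B2–B3, B3–B4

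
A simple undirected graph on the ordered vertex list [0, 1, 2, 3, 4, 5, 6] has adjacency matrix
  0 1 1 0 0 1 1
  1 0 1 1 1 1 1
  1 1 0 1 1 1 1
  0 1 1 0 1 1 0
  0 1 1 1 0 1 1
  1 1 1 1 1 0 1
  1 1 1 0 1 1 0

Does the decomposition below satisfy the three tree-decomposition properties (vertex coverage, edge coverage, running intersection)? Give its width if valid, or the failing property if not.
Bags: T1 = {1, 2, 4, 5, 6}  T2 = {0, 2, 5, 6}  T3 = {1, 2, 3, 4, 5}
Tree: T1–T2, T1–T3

No — edge (1,0) lies in no bag.

A tree decomposition must satisfy three properties: every vertex lies in some bag; for every edge, both endpoints lie together in some bag; and for every vertex, the bags containing it form a connected subtree. Here edge (1,0) lies in no bag, so the decomposition is invalid.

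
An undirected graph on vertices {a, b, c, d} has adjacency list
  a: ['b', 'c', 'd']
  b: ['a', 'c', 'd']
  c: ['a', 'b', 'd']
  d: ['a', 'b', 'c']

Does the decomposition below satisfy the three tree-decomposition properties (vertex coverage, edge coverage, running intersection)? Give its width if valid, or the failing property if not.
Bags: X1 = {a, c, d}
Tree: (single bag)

No — vertex b appears in no bag.

A tree decomposition must satisfy three properties: every vertex lies in some bag; for every edge, both endpoints lie together in some bag; and for every vertex, the bags containing it form a connected subtree. Here vertex b appears in no bag, so the decomposition is invalid.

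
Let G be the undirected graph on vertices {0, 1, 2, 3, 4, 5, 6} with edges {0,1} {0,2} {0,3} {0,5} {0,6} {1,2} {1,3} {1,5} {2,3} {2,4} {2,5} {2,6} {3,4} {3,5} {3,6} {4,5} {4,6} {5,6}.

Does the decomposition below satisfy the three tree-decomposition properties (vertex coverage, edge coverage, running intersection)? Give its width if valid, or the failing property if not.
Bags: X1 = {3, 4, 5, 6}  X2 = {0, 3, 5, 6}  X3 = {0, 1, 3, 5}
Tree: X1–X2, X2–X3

A tree decomposition must satisfy three properties: every vertex lies in some bag; for every edge, both endpoints lie together in some bag; and for every vertex, the bags containing it form a connected subtree. Here vertex 2 appears in no bag, so the decomposition is invalid.

No — vertex 2 appears in no bag.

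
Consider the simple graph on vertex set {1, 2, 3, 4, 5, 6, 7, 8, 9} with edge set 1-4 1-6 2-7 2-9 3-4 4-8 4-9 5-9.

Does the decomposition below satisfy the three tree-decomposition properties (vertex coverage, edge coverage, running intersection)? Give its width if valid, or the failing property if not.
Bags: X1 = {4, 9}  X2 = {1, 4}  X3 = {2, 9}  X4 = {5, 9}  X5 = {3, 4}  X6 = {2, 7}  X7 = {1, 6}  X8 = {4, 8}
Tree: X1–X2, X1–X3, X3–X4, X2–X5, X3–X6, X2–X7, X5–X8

Yes; width 1.

Every vertex of G appears in some bag (union = {1, 2, 3, 4, 5, 6, 7, 8, 9}); every edge is covered by a bag; and for each vertex v the set of bags containing v is connected in the bag tree. The decomposition is therefore valid. The largest bag has 2 vertices, so the width is 1.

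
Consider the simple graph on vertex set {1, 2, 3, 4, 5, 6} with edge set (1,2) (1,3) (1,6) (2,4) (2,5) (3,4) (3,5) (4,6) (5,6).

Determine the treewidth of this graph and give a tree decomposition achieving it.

Treewidth 3.
One optimal decomposition is:
Bags: B1 = {1, 4, 5, 6}  B2 = {1, 3, 4, 5}  B3 = {1, 2, 4, 5}
Tree: B1–B2, B2–B3

The largest bag has 4 vertices, giving width 3; this decomposition certifies tw(G) ≤ 3. For the lower bound: the 4 vertex sets {1,6}, {3,5}, {4}, {2} are disjoint, each induces a connected subgraph, and every pair is joined by at least one edge of G. Contracting each set to a single vertex therefore yields K_{4} as a minor, and since treewidth is minor-monotone, tw(G) ≥ tw(K_{4}) = 3. The upper and lower bounds meet at 3, so that is the treewidth.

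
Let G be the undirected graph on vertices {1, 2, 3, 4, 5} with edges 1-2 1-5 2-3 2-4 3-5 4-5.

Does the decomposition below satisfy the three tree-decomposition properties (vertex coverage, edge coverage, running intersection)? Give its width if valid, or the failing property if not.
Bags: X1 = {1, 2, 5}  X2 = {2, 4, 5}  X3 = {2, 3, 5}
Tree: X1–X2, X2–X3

Every vertex of G appears in some bag (union = {1, 2, 3, 4, 5}); every edge is covered by a bag; and for each vertex v the set of bags containing v is connected in the bag tree. The decomposition is therefore valid. The largest bag has 3 vertices, so the width is 2.

Yes; width 2.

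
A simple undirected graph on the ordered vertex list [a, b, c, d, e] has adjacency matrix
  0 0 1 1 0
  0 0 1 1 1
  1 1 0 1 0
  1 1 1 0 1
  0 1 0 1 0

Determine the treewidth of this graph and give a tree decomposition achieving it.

The largest bag has 3 vertices, giving width 2; this decomposition certifies tw(G) ≤ 2. For the lower bound, the 3 vertices {b, d, e} are pairwise adjacent, and any tree decomposition puts a clique entirely inside one bag — forcing width ≥ 2. Combining the bounds, tw(G) = 2.

Treewidth 2.
One optimal decomposition is:
Bags: B1 = {b, c, d}  B2 = {a, c, d}  B3 = {b, d, e}
Tree: B1–B2, B1–B3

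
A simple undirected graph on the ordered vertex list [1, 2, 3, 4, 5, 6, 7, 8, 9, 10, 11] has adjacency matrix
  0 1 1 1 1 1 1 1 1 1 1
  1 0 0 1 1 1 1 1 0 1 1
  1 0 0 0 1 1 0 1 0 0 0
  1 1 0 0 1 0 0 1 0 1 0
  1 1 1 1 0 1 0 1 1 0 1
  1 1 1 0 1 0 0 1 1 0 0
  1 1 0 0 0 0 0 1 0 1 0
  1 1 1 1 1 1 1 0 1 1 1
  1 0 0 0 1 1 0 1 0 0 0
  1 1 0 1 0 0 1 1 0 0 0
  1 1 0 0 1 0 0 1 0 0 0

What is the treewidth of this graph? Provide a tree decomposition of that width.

Treewidth 4.
One optimal decomposition is:
Bags: B1 = {1, 2, 5, 6, 8}  B2 = {1, 2, 5, 8, 11}  B3 = {1, 2, 4, 5, 8}  B4 = {1, 3, 5, 6, 8}  B5 = {1, 2, 4, 8, 10}  B6 = {1, 5, 6, 8, 9}  B7 = {1, 2, 7, 8, 10}
Tree: B1–B2, B1–B3, B1–B4, B3–B5, B4–B6, B5–B7

Each bag holds 5 vertices, so the decomposition has width 4, which upper-bounds the treewidth. For the lower bound, the 5 vertices {1, 5, 6, 8, 9} are pairwise adjacent, and any tree decomposition puts a clique entirely inside one bag — forcing width ≥ 4. Hence tw(G) = 4 exactly.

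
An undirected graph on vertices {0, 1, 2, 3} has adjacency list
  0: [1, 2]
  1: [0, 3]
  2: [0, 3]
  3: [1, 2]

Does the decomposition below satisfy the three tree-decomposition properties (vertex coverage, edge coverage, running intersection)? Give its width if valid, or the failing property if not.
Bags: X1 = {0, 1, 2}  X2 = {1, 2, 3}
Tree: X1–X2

Vertex coverage: the bags together contain {0, 1, 2, 3}, the full vertex set. Edge coverage: each edge of G has both endpoints in at least one bag. Running intersection: for every vertex, the bags containing it form a connected subtree. All three properties hold, so this is a valid tree decomposition of width max|bag| − 1 = 2, and hence tw(G) ≤ 2.

Yes; width 2.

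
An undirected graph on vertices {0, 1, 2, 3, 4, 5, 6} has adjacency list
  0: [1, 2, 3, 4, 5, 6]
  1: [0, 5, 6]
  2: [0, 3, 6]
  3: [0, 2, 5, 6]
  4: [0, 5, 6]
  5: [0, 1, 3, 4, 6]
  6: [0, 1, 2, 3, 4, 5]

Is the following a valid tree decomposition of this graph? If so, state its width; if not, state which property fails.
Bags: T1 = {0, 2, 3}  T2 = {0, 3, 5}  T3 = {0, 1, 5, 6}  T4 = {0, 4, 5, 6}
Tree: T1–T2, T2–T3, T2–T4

A tree decomposition must satisfy three properties: every vertex lies in some bag; for every edge, both endpoints lie together in some bag; and for every vertex, the bags containing it form a connected subtree. Here edge (2,6) lies in no bag, so the decomposition is invalid.

No — edge (2,6) lies in no bag.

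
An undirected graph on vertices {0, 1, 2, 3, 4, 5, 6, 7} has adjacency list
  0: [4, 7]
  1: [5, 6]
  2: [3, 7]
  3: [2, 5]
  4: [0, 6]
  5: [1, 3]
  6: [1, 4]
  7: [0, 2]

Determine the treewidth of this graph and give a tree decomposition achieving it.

Every bag has size at most 3, so the width is 3 − 1 = 2 and tw(G) ≤ 2. Since 6–4–0–7–2–3–5–1–6 is a cycle in G, G is not acyclic. Forests are exactly the graphs of treewidth ≤ 1, so tw(G) ≥ 2. Hence tw(G) = 2 exactly.

Treewidth 2.
One such decomposition:
Bags: B1 = {0, 4, 6}  B2 = {0, 6, 7}  B3 = {2, 6, 7}  B4 = {2, 3, 6}  B5 = {3, 5, 6}  B6 = {1, 5, 6}
Tree: B1–B2, B2–B3, B3–B4, B4–B5, B5–B6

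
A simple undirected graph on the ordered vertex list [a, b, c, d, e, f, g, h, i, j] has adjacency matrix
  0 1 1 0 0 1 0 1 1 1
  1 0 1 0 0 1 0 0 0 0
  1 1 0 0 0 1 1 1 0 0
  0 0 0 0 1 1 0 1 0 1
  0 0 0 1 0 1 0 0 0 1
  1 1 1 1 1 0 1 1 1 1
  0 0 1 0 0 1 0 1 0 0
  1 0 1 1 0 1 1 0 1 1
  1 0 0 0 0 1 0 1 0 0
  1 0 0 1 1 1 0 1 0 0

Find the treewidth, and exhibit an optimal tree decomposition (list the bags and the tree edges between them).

The largest bag has 4 vertices, giving width 3; this decomposition certifies tw(G) ≤ 3. On the other hand G contains the 4-clique {d, e, f, j}. A clique must lie in a single bag of any decomposition, so no decomposition can have width below 3. Combining the bounds, tw(G) = 3.

Treewidth 3.
One optimal decomposition is:
Bags: B1 = {a, f, h, j}  B2 = {a, c, f, h}  B3 = {c, f, g, h}  B4 = {d, f, h, j}  B5 = {a, b, c, f}  B6 = {d, e, f, j}  B7 = {a, f, h, i}
Tree: B1–B2, B2–B3, B1–B4, B2–B5, B4–B6, B2–B7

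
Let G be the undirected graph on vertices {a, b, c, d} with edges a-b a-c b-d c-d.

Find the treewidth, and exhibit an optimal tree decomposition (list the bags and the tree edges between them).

Each bag holds 3 vertices, so the decomposition has width 2, which upper-bounds the treewidth. For the lower bound, G contains the cycle d–b–a–c–d, so G is not a forest; only forests have treewidth ≤ 1, hence tw(G) ≥ 2. Combining the bounds, tw(G) = 2.

Treewidth 2.
Bags: B1 = {a, b, d}  B2 = {a, c, d}
Tree: B1–B2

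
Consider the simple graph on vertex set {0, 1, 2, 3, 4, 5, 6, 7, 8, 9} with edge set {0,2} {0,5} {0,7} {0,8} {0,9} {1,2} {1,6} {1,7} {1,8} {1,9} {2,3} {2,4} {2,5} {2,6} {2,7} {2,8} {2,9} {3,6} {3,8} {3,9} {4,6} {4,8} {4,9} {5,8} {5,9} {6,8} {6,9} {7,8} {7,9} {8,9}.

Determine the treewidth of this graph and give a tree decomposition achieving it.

Treewidth 4.
One such decomposition:
Bags: B1 = {1, 2, 7, 8, 9}  B2 = {0, 2, 7, 8, 9}  B3 = {1, 2, 6, 8, 9}  B4 = {0, 2, 5, 8, 9}  B5 = {2, 3, 6, 8, 9}  B6 = {2, 4, 6, 8, 9}
Tree: B1–B2, B1–B3, B2–B4, B3–B5, B3–B6

Every bag has size at most 5, so the width is 5 − 1 = 4 and tw(G) ≤ 4. For the lower bound, the 5 vertices {0, 2, 5, 8, 9} are pairwise adjacent, and any tree decomposition puts a clique entirely inside one bag — forcing width ≥ 4. Therefore the treewidth is 4.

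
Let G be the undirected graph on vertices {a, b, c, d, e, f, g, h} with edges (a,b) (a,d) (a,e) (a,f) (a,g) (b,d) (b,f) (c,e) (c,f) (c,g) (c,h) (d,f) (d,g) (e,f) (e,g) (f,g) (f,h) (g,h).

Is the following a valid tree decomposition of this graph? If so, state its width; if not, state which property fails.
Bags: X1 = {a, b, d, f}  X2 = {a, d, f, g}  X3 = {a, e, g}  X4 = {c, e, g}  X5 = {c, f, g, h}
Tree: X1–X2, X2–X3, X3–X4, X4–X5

A tree decomposition must satisfy three properties: every vertex lies in some bag; for every edge, both endpoints lie together in some bag; and for every vertex, the bags containing it form a connected subtree. Here edge (f,e) lies in no bag, so the decomposition is invalid.

No — edge (f,e) lies in no bag.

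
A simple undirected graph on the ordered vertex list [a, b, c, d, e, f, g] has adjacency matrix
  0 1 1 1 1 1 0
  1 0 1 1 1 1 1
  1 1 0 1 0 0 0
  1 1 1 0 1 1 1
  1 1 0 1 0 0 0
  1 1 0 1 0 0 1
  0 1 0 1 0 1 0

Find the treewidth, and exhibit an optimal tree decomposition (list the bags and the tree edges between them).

Treewidth 3.
One optimal decomposition is:
Bags: B1 = {a, b, d, f}  B2 = {a, b, d, e}  B3 = {b, d, f, g}  B4 = {a, b, c, d}
Tree: B1–B2, B1–B3, B1–B4

Each bag holds 4 vertices, so the decomposition has width 3, which upper-bounds the treewidth. For the lower bound, the 4 vertices {b, d, f, g} are pairwise adjacent, and any tree decomposition puts a clique entirely inside one bag — forcing width ≥ 3. Combining the bounds, tw(G) = 3.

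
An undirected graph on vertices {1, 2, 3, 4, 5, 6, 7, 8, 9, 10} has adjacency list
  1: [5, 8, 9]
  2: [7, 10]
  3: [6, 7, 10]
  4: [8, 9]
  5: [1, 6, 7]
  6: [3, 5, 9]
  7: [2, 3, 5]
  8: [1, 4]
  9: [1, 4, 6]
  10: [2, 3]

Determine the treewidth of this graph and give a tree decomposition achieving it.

Treewidth 2.
One optimal decomposition is:
Bags: B1 = {2, 7, 10}  B2 = {3, 7, 10}  B3 = {3, 5, 7}  B4 = {3, 5, 6}  B5 = {1, 5, 6}  B6 = {1, 6, 9}  B7 = {1, 8, 9}  B8 = {4, 8, 9}
Tree: B1–B2, B2–B3, B3–B4, B4–B5, B5–B6, B6–B7, B7–B8

Each bag holds 3 vertices, so the decomposition has width 2, which upper-bounds the treewidth. The edges 2–10–3–7–2 form a cycle, so G is not a tree and its treewidth is at least 2. Therefore the treewidth is 2.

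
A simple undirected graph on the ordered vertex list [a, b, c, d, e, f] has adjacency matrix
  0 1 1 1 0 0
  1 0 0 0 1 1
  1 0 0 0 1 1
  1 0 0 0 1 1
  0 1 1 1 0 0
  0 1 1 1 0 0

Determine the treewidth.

A width-3 tree decomposition is:
Bags: B1 = {a, c, e, f}  B2 = {a, b, e, f}  B3 = {a, d, e, f}
Tree: B1–B2, B2–B3
Each bag holds 4 vertices, so the decomposition has width 3, which upper-bounds the treewidth. For the lower bound: the 4 vertex sets {c,e}, {b,f}, {a}, {d} are disjoint, each induces a connected subgraph, and every pair is joined by at least one edge of G. Contracting each set to a single vertex therefore yields K_{4} as a minor, and since treewidth is minor-monotone, tw(G) ≥ tw(K_{4}) = 3. Therefore the treewidth is 3.

3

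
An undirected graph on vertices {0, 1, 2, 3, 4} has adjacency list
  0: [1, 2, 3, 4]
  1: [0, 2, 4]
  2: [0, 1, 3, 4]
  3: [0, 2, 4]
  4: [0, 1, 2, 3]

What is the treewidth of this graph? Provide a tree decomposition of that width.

Each bag holds 4 vertices, so the decomposition has width 3, which upper-bounds the treewidth. Conversely, {0, 1, 2, 4} is a clique of size 4, and the vertices of any clique must share a bag in every tree decomposition; so some bag has ≥ 4 vertices and tw(G) ≥ 3. Therefore the treewidth is 3.

Treewidth 3.
One such decomposition:
Bags: B1 = {0, 2, 3, 4}  B2 = {0, 1, 2, 4}
Tree: B1–B2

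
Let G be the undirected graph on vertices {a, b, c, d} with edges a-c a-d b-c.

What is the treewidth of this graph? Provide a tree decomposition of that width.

Treewidth 1.
Bags: B1 = {a, d}  B2 = {a, c}  B3 = {b, c}
Tree: B1–B2, B2–B3

The largest bag has 2 vertices, giving width 1; this decomposition certifies tw(G) ≤ 1. Since G has at least one edge (e.g. d–a), it is not an edgeless graph, so tw(G) ≥ 1. The upper and lower bounds meet at 1, so that is the treewidth.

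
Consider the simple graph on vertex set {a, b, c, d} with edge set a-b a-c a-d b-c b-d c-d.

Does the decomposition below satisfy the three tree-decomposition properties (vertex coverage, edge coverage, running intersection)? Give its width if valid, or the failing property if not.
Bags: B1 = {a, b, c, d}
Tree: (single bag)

Yes; width 3.

Checking the three conditions: (i) the bags cover all of {a, b, c, d}; (ii) for each edge, some bag contains both endpoints; (iii) the bags containing any fixed vertex form a subtree. All hold, so the decomposition is valid with width 4 − 1 = 3.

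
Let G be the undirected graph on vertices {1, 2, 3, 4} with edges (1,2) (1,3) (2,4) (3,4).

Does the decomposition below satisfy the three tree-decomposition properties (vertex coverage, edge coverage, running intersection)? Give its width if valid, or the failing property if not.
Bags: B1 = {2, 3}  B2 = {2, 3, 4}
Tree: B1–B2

No — vertex 1 appears in no bag.

A tree decomposition must satisfy three properties: every vertex lies in some bag; for every edge, both endpoints lie together in some bag; and for every vertex, the bags containing it form a connected subtree. Here vertex 1 appears in no bag, so the decomposition is invalid.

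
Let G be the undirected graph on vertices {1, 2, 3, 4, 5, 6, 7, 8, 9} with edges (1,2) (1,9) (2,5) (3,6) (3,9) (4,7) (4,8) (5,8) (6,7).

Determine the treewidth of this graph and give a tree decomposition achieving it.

Treewidth 2.
Bags: B1 = {2, 5, 8}  B2 = {1, 2, 8}  B3 = {1, 8, 9}  B4 = {3, 8, 9}  B5 = {3, 6, 8}  B6 = {6, 7, 8}  B7 = {4, 7, 8}
Tree: B1–B2, B2–B3, B3–B4, B4–B5, B5–B6, B6–B7

Every bag has size at most 3, so the width is 3 − 1 = 2 and tw(G) ≤ 2. The edges 8–5–2–1–9–3–6–7–4–8 form a cycle, so G is not a tree and its treewidth is at least 2. Hence tw(G) = 2 exactly.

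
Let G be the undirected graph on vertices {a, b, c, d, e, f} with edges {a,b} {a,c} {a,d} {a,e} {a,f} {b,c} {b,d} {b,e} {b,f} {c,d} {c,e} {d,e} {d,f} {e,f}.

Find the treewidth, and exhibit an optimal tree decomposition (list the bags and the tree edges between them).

Every bag has size at most 5, so the width is 5 − 1 = 4 and tw(G) ≤ 4. Conversely, {a, b, c, d, e} is a clique of size 5, and the vertices of any clique must share a bag in every tree decomposition; so some bag has ≥ 5 vertices and tw(G) ≥ 4. The upper and lower bounds meet at 4, so that is the treewidth.

Treewidth 4.
Bags: B1 = {a, b, c, d, e}  B2 = {a, b, d, e, f}
Tree: B1–B2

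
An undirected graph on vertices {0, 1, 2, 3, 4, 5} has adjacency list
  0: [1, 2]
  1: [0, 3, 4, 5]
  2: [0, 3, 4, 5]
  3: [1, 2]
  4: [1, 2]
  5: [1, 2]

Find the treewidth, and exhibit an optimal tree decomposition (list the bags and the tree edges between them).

Treewidth 2.
One optimal decomposition is:
Bags: B1 = {0, 1, 2}  B2 = {1, 2, 4}  B3 = {1, 2, 3}  B4 = {1, 2, 5}
Tree: B1–B2, B2–B3, B3–B4

The largest bag has 3 vertices, giving width 2; this decomposition certifies tw(G) ≤ 2. Since 0–2–4–1–0 is a cycle in G, G is not acyclic. Forests are exactly the graphs of treewidth ≤ 1, so tw(G) ≥ 2. Combining the bounds, tw(G) = 2.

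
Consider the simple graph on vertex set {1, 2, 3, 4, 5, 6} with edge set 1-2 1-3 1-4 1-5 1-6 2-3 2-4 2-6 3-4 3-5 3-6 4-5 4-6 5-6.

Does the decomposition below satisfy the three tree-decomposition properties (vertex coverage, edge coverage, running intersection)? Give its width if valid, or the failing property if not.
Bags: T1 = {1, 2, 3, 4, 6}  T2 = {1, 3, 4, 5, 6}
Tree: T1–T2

Checking the three conditions: (i) the bags cover all of {1, 2, 3, 4, 5, 6}; (ii) for each edge, some bag contains both endpoints; (iii) the bags containing any fixed vertex form a subtree. All hold, so the decomposition is valid with width 5 − 1 = 4.

Yes; width 4.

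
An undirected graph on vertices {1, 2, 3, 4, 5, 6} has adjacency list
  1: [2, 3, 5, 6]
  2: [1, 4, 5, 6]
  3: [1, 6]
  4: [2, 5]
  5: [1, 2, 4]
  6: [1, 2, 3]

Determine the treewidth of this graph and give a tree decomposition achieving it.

Every bag has size at most 3, so the width is 3 − 1 = 2 and tw(G) ≤ 2. On the other hand G contains the 3-clique {1, 2, 5}. A clique must lie in a single bag of any decomposition, so no decomposition can have width below 2. Therefore the treewidth is 2.

Treewidth 2.
One optimal decomposition is:
Bags: B1 = {1, 2, 5}  B2 = {2, 4, 5}  B3 = {1, 2, 6}  B4 = {1, 3, 6}
Tree: B1–B2, B1–B3, B3–B4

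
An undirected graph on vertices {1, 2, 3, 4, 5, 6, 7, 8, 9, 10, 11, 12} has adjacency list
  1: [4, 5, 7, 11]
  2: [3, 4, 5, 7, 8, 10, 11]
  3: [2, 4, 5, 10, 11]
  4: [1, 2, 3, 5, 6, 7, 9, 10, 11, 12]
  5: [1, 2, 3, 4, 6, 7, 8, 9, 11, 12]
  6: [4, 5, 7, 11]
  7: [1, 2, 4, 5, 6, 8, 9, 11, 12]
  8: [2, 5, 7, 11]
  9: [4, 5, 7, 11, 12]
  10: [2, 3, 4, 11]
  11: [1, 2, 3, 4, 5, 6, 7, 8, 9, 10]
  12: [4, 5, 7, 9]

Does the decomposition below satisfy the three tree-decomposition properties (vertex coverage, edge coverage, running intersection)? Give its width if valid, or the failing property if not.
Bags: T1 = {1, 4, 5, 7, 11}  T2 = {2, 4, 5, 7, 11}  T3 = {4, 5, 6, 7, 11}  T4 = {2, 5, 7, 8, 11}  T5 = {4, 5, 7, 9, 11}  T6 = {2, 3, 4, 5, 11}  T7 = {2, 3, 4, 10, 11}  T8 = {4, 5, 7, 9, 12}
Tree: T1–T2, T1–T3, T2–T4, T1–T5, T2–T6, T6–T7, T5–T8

Yes; width 4.

Checking the three conditions: (i) the bags cover all of {1, 2, 3, 4, 5, 6, 7, 8, 9, 10, 11, 12}; (ii) for each edge, some bag contains both endpoints; (iii) the bags containing any fixed vertex form a subtree. All hold, so the decomposition is valid with width 5 − 1 = 4.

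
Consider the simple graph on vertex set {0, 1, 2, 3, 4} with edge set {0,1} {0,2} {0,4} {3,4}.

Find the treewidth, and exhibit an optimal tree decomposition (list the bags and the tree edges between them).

The largest bag has 2 vertices, giving width 1; this decomposition certifies tw(G) ≤ 1. Any graph with an edge has treewidth ≥ 1, and G has the edge 2–0. Combining the bounds, tw(G) = 1.

Treewidth 1.
One optimal decomposition is:
Bags: B1 = {0, 2}  B2 = {0, 1}  B3 = {0, 4}  B4 = {3, 4}
Tree: B1–B2, B1–B3, B3–B4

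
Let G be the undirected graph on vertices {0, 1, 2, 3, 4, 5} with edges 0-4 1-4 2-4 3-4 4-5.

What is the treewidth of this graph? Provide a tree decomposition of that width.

Every bag has size at most 2, so the width is 2 − 1 = 1 and tw(G) ≤ 1. Since G has at least one edge (e.g. 4–2), it is not an edgeless graph, so tw(G) ≥ 1. Combining the bounds, tw(G) = 1.

Treewidth 1.
Bags: B1 = {2, 4}  B2 = {1, 4}  B3 = {0, 4}  B4 = {4, 5}  B5 = {3, 4}
Tree: B1–B2, B2–B3, B1–B4, B1–B5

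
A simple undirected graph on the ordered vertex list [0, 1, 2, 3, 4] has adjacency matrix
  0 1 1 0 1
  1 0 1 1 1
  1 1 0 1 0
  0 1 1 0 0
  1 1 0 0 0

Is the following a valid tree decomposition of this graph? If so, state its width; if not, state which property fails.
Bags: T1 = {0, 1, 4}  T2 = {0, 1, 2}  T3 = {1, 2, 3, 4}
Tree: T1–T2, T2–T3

A tree decomposition must satisfy three properties: every vertex lies in some bag; for every edge, both endpoints lie together in some bag; and for every vertex, the bags containing it form a connected subtree. Here bags containing vertex 4 are not connected in the tree, so the decomposition is invalid.

No — bags containing vertex 4 are not connected in the tree.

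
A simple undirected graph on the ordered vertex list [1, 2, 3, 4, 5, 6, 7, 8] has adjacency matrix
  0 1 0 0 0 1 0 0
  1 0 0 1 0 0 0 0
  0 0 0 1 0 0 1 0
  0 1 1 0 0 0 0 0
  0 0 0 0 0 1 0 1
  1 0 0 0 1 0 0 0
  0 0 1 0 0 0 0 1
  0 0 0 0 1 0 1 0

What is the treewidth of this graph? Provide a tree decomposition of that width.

Treewidth 2.
One such decomposition:
Bags: B1 = {5, 7, 8}  B2 = {5, 6, 7}  B3 = {1, 6, 7}  B4 = {1, 2, 7}  B5 = {2, 4, 7}  B6 = {3, 4, 7}
Tree: B1–B2, B2–B3, B3–B4, B4–B5, B5–B6

Each bag holds 3 vertices, so the decomposition has width 2, which upper-bounds the treewidth. For the lower bound, G contains the cycle 7–8–5–6–1–2–4–3–7, so G is not a forest; only forests have treewidth ≤ 1, hence tw(G) ≥ 2. Hence tw(G) = 2 exactly.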